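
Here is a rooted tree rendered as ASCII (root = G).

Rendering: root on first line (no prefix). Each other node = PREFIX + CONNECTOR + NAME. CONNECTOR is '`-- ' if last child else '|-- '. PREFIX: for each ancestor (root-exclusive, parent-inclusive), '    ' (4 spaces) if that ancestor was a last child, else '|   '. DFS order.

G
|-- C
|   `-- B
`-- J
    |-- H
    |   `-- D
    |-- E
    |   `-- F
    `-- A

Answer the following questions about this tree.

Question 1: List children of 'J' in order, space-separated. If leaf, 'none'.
Node J's children (from adjacency): H, E, A

Answer: H E A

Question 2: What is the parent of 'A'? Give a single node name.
Scan adjacency: A appears as child of J

Answer: J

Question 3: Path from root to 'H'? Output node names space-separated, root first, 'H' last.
Walk down from root: G -> J -> H

Answer: G J H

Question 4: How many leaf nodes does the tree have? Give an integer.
Answer: 4

Derivation:
Leaves (nodes with no children): A, B, D, F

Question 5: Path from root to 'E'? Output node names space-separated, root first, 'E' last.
Answer: G J E

Derivation:
Walk down from root: G -> J -> E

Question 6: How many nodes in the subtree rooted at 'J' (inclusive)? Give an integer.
Subtree rooted at J contains: A, D, E, F, H, J
Count = 6

Answer: 6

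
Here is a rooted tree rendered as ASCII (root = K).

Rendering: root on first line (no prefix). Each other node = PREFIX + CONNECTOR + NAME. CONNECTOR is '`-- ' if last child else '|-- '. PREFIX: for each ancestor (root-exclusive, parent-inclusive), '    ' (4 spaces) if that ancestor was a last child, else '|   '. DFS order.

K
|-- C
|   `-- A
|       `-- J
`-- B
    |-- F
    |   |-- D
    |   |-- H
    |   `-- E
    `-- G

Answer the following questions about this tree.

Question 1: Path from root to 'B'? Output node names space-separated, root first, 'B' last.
Answer: K B

Derivation:
Walk down from root: K -> B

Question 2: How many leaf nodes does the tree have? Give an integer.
Answer: 5

Derivation:
Leaves (nodes with no children): D, E, G, H, J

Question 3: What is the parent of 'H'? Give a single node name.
Answer: F

Derivation:
Scan adjacency: H appears as child of F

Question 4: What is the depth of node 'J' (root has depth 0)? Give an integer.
Answer: 3

Derivation:
Path from root to J: K -> C -> A -> J
Depth = number of edges = 3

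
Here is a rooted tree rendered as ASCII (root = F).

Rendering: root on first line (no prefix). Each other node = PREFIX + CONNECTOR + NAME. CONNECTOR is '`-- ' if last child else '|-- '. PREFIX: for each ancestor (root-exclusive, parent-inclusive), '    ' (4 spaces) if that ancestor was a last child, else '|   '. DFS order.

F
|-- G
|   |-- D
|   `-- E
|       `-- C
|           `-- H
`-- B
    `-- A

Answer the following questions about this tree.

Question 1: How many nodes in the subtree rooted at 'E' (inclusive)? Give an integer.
Subtree rooted at E contains: C, E, H
Count = 3

Answer: 3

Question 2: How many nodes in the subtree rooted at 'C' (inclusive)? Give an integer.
Subtree rooted at C contains: C, H
Count = 2

Answer: 2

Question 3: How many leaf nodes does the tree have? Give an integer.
Leaves (nodes with no children): A, D, H

Answer: 3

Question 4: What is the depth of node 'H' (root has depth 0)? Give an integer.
Path from root to H: F -> G -> E -> C -> H
Depth = number of edges = 4

Answer: 4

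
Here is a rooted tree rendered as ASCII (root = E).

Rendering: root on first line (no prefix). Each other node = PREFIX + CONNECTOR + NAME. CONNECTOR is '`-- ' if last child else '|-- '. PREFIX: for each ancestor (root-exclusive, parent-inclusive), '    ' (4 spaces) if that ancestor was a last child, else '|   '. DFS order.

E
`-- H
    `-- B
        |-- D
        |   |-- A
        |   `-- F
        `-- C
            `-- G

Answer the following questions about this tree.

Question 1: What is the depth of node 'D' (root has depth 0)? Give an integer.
Path from root to D: E -> H -> B -> D
Depth = number of edges = 3

Answer: 3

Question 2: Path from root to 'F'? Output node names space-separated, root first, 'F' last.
Answer: E H B D F

Derivation:
Walk down from root: E -> H -> B -> D -> F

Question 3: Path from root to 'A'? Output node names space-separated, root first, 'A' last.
Walk down from root: E -> H -> B -> D -> A

Answer: E H B D A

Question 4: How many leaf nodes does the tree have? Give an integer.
Answer: 3

Derivation:
Leaves (nodes with no children): A, F, G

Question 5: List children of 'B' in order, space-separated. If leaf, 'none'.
Node B's children (from adjacency): D, C

Answer: D C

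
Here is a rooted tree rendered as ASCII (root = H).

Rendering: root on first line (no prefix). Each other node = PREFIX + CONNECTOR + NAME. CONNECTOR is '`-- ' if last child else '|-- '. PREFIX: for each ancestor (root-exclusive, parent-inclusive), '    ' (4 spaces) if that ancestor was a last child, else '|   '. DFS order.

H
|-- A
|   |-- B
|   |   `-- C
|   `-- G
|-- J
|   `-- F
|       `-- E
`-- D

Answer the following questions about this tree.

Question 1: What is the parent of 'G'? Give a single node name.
Answer: A

Derivation:
Scan adjacency: G appears as child of A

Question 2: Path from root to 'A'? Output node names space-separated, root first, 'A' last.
Walk down from root: H -> A

Answer: H A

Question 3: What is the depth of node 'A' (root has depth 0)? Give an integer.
Path from root to A: H -> A
Depth = number of edges = 1

Answer: 1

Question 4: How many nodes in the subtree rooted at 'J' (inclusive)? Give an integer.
Subtree rooted at J contains: E, F, J
Count = 3

Answer: 3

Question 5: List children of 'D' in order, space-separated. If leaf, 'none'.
Node D's children (from adjacency): (leaf)

Answer: none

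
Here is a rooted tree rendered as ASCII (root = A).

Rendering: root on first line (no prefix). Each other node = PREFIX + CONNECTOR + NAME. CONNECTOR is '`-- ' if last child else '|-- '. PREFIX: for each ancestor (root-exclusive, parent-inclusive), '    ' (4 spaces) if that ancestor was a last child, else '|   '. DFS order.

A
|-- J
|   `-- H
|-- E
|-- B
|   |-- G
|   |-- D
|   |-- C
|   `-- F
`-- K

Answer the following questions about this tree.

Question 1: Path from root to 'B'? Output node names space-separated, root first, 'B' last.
Walk down from root: A -> B

Answer: A B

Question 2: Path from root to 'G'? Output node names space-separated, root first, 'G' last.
Answer: A B G

Derivation:
Walk down from root: A -> B -> G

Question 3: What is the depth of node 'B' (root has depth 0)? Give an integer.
Path from root to B: A -> B
Depth = number of edges = 1

Answer: 1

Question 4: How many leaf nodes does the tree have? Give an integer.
Answer: 7

Derivation:
Leaves (nodes with no children): C, D, E, F, G, H, K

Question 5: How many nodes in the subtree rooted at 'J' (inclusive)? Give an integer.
Answer: 2

Derivation:
Subtree rooted at J contains: H, J
Count = 2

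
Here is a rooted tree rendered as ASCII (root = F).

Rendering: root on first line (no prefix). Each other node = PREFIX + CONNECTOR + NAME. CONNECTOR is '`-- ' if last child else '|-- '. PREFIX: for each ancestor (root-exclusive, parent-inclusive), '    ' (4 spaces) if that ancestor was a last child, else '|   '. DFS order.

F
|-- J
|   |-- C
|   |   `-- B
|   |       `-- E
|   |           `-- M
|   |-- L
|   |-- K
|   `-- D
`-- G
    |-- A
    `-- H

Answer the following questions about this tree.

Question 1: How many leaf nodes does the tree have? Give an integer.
Answer: 6

Derivation:
Leaves (nodes with no children): A, D, H, K, L, M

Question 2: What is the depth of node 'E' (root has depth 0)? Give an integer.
Answer: 4

Derivation:
Path from root to E: F -> J -> C -> B -> E
Depth = number of edges = 4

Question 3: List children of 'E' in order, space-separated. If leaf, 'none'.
Node E's children (from adjacency): M

Answer: M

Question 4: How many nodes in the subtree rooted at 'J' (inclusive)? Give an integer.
Subtree rooted at J contains: B, C, D, E, J, K, L, M
Count = 8

Answer: 8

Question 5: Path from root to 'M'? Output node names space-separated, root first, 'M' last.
Walk down from root: F -> J -> C -> B -> E -> M

Answer: F J C B E M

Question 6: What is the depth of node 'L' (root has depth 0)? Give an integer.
Answer: 2

Derivation:
Path from root to L: F -> J -> L
Depth = number of edges = 2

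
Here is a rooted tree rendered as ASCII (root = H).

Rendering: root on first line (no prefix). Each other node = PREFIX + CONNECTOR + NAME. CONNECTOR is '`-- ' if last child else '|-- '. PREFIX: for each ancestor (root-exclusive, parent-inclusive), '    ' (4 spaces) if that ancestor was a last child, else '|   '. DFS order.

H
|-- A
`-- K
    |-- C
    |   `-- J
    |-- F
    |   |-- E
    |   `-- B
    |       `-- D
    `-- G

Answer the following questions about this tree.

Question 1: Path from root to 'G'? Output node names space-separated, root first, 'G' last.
Answer: H K G

Derivation:
Walk down from root: H -> K -> G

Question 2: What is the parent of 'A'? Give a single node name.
Answer: H

Derivation:
Scan adjacency: A appears as child of H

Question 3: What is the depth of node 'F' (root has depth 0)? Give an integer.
Path from root to F: H -> K -> F
Depth = number of edges = 2

Answer: 2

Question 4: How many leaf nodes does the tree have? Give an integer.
Answer: 5

Derivation:
Leaves (nodes with no children): A, D, E, G, J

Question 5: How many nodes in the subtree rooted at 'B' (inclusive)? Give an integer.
Answer: 2

Derivation:
Subtree rooted at B contains: B, D
Count = 2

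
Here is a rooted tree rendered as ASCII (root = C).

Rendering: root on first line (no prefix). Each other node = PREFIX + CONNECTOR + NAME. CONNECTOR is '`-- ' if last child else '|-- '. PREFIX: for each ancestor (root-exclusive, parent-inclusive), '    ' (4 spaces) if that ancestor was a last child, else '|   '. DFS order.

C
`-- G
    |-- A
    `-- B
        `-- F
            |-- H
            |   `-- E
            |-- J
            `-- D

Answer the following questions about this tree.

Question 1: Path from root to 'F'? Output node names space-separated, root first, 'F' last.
Answer: C G B F

Derivation:
Walk down from root: C -> G -> B -> F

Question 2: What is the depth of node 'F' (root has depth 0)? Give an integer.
Path from root to F: C -> G -> B -> F
Depth = number of edges = 3

Answer: 3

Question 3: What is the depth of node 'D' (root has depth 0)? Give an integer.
Answer: 4

Derivation:
Path from root to D: C -> G -> B -> F -> D
Depth = number of edges = 4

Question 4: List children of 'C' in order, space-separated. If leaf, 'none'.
Answer: G

Derivation:
Node C's children (from adjacency): G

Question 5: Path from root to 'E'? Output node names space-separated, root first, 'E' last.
Answer: C G B F H E

Derivation:
Walk down from root: C -> G -> B -> F -> H -> E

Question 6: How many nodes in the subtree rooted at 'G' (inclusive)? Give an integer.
Answer: 8

Derivation:
Subtree rooted at G contains: A, B, D, E, F, G, H, J
Count = 8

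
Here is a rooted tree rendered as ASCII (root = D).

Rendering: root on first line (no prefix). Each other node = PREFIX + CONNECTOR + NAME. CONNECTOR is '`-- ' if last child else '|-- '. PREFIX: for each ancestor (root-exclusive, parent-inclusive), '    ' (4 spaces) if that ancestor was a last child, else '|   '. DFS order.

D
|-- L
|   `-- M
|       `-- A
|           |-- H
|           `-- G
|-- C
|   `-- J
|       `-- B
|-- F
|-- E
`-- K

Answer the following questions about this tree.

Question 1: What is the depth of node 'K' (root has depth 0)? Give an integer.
Path from root to K: D -> K
Depth = number of edges = 1

Answer: 1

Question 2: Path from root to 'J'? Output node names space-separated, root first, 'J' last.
Walk down from root: D -> C -> J

Answer: D C J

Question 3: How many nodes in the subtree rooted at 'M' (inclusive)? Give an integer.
Answer: 4

Derivation:
Subtree rooted at M contains: A, G, H, M
Count = 4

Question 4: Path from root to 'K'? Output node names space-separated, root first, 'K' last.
Answer: D K

Derivation:
Walk down from root: D -> K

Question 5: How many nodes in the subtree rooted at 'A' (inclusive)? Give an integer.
Answer: 3

Derivation:
Subtree rooted at A contains: A, G, H
Count = 3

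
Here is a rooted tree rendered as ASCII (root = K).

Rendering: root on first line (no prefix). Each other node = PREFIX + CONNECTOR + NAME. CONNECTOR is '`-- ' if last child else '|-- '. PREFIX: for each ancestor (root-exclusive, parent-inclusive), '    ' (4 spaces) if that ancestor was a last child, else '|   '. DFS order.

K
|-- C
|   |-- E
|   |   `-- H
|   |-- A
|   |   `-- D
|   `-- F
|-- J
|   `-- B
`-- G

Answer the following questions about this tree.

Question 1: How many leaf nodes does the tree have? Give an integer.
Answer: 5

Derivation:
Leaves (nodes with no children): B, D, F, G, H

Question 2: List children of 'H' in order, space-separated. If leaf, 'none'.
Node H's children (from adjacency): (leaf)

Answer: none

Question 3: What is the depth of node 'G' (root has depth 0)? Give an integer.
Path from root to G: K -> G
Depth = number of edges = 1

Answer: 1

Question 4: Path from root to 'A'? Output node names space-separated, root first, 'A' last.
Answer: K C A

Derivation:
Walk down from root: K -> C -> A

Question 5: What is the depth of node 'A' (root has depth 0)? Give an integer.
Path from root to A: K -> C -> A
Depth = number of edges = 2

Answer: 2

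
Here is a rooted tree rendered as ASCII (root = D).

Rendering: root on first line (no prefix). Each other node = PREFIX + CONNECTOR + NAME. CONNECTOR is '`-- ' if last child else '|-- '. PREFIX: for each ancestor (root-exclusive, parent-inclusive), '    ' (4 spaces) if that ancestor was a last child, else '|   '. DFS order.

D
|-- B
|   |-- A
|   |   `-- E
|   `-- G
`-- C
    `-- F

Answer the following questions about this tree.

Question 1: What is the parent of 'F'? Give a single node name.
Answer: C

Derivation:
Scan adjacency: F appears as child of C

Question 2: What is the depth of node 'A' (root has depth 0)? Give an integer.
Answer: 2

Derivation:
Path from root to A: D -> B -> A
Depth = number of edges = 2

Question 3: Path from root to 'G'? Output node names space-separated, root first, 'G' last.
Walk down from root: D -> B -> G

Answer: D B G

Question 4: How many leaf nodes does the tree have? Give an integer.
Answer: 3

Derivation:
Leaves (nodes with no children): E, F, G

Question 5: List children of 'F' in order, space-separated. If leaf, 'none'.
Node F's children (from adjacency): (leaf)

Answer: none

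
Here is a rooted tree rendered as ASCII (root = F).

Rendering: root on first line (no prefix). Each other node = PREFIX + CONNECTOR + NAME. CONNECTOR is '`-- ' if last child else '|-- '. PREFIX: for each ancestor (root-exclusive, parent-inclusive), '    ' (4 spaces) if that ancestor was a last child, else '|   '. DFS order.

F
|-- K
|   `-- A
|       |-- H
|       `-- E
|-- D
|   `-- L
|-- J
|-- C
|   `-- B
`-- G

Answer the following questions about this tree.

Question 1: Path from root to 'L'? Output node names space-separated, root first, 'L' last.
Answer: F D L

Derivation:
Walk down from root: F -> D -> L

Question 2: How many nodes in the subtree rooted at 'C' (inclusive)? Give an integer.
Answer: 2

Derivation:
Subtree rooted at C contains: B, C
Count = 2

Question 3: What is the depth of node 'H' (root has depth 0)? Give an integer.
Path from root to H: F -> K -> A -> H
Depth = number of edges = 3

Answer: 3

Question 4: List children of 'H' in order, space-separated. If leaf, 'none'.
Node H's children (from adjacency): (leaf)

Answer: none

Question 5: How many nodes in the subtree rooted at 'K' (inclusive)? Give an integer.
Subtree rooted at K contains: A, E, H, K
Count = 4

Answer: 4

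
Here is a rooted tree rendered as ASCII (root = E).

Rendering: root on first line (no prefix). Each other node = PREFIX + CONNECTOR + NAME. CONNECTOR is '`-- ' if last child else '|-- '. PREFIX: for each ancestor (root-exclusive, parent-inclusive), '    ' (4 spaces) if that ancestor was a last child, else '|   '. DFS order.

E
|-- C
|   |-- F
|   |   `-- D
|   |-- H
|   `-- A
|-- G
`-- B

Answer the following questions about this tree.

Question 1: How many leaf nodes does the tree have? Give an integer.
Leaves (nodes with no children): A, B, D, G, H

Answer: 5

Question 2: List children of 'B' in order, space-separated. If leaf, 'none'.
Answer: none

Derivation:
Node B's children (from adjacency): (leaf)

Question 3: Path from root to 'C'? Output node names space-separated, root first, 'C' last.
Walk down from root: E -> C

Answer: E C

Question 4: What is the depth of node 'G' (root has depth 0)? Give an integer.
Path from root to G: E -> G
Depth = number of edges = 1

Answer: 1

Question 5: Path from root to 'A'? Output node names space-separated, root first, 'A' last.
Walk down from root: E -> C -> A

Answer: E C A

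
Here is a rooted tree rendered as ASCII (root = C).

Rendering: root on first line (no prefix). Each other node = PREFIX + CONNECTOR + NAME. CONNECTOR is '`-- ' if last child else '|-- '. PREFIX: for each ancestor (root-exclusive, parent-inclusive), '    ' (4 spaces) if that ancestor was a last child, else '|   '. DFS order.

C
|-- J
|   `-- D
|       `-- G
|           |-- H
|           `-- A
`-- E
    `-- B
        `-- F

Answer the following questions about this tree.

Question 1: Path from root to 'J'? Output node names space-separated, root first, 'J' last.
Answer: C J

Derivation:
Walk down from root: C -> J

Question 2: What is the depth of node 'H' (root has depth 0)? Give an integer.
Path from root to H: C -> J -> D -> G -> H
Depth = number of edges = 4

Answer: 4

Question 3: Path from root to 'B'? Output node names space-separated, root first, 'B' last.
Walk down from root: C -> E -> B

Answer: C E B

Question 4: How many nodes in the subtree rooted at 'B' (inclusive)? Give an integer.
Subtree rooted at B contains: B, F
Count = 2

Answer: 2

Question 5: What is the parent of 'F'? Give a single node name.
Answer: B

Derivation:
Scan adjacency: F appears as child of B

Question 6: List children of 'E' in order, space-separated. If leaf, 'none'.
Answer: B

Derivation:
Node E's children (from adjacency): B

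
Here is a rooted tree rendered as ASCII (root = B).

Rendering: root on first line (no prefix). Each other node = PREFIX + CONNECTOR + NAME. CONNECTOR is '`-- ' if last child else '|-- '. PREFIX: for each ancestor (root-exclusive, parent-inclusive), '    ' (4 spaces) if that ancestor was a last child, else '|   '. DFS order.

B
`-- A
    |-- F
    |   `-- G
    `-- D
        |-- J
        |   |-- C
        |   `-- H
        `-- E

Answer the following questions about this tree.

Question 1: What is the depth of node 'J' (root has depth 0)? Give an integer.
Answer: 3

Derivation:
Path from root to J: B -> A -> D -> J
Depth = number of edges = 3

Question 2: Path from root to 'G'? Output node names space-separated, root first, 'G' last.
Answer: B A F G

Derivation:
Walk down from root: B -> A -> F -> G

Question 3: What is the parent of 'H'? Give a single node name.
Scan adjacency: H appears as child of J

Answer: J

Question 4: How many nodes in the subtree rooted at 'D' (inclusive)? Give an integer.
Answer: 5

Derivation:
Subtree rooted at D contains: C, D, E, H, J
Count = 5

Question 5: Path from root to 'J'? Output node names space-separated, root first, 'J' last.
Walk down from root: B -> A -> D -> J

Answer: B A D J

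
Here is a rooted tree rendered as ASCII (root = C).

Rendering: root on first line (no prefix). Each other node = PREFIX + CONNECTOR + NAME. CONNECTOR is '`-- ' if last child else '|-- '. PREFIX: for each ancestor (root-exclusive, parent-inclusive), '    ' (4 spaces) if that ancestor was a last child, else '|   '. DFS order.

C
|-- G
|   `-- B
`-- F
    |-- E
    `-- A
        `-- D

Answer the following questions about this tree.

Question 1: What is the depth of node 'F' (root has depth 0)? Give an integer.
Path from root to F: C -> F
Depth = number of edges = 1

Answer: 1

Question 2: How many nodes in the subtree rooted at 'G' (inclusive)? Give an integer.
Answer: 2

Derivation:
Subtree rooted at G contains: B, G
Count = 2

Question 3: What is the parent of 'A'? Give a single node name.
Scan adjacency: A appears as child of F

Answer: F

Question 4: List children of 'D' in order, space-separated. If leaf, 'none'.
Answer: none

Derivation:
Node D's children (from adjacency): (leaf)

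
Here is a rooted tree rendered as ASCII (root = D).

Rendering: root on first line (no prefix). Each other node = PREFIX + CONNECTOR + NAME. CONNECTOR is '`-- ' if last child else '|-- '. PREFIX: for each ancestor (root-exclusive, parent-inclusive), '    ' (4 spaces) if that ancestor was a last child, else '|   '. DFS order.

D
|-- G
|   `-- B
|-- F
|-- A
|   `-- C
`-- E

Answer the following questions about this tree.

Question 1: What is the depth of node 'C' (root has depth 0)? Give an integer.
Path from root to C: D -> A -> C
Depth = number of edges = 2

Answer: 2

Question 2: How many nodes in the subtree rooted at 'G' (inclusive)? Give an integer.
Subtree rooted at G contains: B, G
Count = 2

Answer: 2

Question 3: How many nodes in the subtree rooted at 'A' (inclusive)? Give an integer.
Subtree rooted at A contains: A, C
Count = 2

Answer: 2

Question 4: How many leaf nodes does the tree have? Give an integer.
Answer: 4

Derivation:
Leaves (nodes with no children): B, C, E, F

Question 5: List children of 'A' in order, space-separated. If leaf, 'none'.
Node A's children (from adjacency): C

Answer: C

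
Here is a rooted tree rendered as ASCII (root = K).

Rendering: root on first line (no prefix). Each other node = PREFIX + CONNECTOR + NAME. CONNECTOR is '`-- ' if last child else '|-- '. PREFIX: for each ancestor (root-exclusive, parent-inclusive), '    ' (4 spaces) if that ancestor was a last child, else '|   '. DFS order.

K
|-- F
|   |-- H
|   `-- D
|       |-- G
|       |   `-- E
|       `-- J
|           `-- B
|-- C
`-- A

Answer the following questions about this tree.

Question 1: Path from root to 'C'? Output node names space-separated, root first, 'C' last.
Walk down from root: K -> C

Answer: K C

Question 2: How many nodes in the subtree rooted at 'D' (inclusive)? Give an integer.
Subtree rooted at D contains: B, D, E, G, J
Count = 5

Answer: 5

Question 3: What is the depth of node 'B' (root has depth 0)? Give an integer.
Answer: 4

Derivation:
Path from root to B: K -> F -> D -> J -> B
Depth = number of edges = 4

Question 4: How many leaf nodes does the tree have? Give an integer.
Leaves (nodes with no children): A, B, C, E, H

Answer: 5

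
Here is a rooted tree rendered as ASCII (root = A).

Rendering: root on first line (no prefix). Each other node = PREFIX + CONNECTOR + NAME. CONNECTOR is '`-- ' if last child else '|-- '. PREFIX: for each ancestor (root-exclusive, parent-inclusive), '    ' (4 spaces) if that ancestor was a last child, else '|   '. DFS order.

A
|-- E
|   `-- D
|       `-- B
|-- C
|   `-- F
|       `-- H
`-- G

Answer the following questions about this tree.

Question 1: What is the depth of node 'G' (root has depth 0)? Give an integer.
Answer: 1

Derivation:
Path from root to G: A -> G
Depth = number of edges = 1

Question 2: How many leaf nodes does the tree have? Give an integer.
Answer: 3

Derivation:
Leaves (nodes with no children): B, G, H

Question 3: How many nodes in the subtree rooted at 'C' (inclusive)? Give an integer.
Answer: 3

Derivation:
Subtree rooted at C contains: C, F, H
Count = 3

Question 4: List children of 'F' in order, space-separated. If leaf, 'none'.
Answer: H

Derivation:
Node F's children (from adjacency): H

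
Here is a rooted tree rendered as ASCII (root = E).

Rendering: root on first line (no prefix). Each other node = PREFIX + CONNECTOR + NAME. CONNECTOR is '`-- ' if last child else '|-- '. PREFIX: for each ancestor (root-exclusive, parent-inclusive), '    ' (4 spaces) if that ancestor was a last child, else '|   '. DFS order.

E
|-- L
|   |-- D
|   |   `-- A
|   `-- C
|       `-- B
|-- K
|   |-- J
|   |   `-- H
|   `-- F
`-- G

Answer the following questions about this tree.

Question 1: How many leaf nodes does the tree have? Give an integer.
Leaves (nodes with no children): A, B, F, G, H

Answer: 5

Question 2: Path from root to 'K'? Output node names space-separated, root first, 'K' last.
Answer: E K

Derivation:
Walk down from root: E -> K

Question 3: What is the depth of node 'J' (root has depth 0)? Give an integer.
Answer: 2

Derivation:
Path from root to J: E -> K -> J
Depth = number of edges = 2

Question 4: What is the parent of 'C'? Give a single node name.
Scan adjacency: C appears as child of L

Answer: L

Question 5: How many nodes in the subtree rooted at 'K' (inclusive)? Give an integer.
Subtree rooted at K contains: F, H, J, K
Count = 4

Answer: 4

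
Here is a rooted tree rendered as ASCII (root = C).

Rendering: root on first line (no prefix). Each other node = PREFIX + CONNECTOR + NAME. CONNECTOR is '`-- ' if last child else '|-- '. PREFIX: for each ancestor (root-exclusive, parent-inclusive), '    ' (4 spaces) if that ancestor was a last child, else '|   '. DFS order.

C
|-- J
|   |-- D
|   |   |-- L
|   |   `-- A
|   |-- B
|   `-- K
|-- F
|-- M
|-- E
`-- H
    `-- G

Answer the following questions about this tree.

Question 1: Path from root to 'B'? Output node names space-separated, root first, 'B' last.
Walk down from root: C -> J -> B

Answer: C J B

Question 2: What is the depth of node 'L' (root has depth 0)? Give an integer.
Answer: 3

Derivation:
Path from root to L: C -> J -> D -> L
Depth = number of edges = 3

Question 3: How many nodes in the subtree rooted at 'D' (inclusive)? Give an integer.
Subtree rooted at D contains: A, D, L
Count = 3

Answer: 3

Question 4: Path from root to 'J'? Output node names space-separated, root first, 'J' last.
Answer: C J

Derivation:
Walk down from root: C -> J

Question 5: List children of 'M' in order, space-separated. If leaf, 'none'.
Answer: none

Derivation:
Node M's children (from adjacency): (leaf)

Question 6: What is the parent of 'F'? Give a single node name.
Answer: C

Derivation:
Scan adjacency: F appears as child of C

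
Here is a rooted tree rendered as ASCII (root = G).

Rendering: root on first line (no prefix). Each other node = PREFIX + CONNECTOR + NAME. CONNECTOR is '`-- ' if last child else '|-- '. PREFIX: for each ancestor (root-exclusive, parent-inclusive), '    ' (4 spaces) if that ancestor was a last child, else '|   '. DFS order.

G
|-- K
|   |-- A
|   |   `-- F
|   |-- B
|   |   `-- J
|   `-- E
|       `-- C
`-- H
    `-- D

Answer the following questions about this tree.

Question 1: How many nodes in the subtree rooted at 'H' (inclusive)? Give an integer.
Answer: 2

Derivation:
Subtree rooted at H contains: D, H
Count = 2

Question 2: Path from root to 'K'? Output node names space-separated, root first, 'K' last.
Answer: G K

Derivation:
Walk down from root: G -> K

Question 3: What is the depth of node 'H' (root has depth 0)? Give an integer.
Path from root to H: G -> H
Depth = number of edges = 1

Answer: 1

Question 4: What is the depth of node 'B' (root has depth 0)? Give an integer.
Path from root to B: G -> K -> B
Depth = number of edges = 2

Answer: 2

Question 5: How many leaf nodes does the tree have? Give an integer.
Leaves (nodes with no children): C, D, F, J

Answer: 4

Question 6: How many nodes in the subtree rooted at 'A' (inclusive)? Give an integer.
Subtree rooted at A contains: A, F
Count = 2

Answer: 2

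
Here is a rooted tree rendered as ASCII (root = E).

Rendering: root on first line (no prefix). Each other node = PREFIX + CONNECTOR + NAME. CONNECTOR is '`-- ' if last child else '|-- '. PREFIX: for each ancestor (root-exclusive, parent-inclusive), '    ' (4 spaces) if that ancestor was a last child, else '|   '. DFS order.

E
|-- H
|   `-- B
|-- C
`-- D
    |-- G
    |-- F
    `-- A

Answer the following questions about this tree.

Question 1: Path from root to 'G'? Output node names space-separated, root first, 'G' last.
Answer: E D G

Derivation:
Walk down from root: E -> D -> G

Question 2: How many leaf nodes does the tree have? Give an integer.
Answer: 5

Derivation:
Leaves (nodes with no children): A, B, C, F, G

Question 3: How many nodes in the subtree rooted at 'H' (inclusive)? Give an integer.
Answer: 2

Derivation:
Subtree rooted at H contains: B, H
Count = 2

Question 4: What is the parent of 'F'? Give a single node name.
Scan adjacency: F appears as child of D

Answer: D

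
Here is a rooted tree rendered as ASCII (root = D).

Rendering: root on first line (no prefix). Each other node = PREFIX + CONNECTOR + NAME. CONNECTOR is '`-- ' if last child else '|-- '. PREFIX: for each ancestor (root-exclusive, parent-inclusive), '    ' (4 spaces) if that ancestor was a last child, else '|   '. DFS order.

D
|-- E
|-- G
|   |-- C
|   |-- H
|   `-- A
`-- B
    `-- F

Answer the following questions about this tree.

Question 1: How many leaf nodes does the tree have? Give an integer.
Leaves (nodes with no children): A, C, E, F, H

Answer: 5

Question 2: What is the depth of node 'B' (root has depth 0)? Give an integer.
Path from root to B: D -> B
Depth = number of edges = 1

Answer: 1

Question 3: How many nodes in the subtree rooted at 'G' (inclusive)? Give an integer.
Subtree rooted at G contains: A, C, G, H
Count = 4

Answer: 4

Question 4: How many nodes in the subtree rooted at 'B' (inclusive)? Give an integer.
Answer: 2

Derivation:
Subtree rooted at B contains: B, F
Count = 2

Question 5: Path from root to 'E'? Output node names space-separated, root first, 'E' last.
Answer: D E

Derivation:
Walk down from root: D -> E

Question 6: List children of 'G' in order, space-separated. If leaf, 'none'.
Node G's children (from adjacency): C, H, A

Answer: C H A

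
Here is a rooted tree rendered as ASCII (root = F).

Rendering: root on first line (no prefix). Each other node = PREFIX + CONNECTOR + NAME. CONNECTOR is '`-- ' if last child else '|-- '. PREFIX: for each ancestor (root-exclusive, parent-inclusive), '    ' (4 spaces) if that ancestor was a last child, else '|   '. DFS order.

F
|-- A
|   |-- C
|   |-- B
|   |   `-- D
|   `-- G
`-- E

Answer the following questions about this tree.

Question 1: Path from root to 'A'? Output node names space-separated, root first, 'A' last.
Answer: F A

Derivation:
Walk down from root: F -> A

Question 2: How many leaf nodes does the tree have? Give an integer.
Leaves (nodes with no children): C, D, E, G

Answer: 4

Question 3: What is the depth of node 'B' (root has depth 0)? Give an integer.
Path from root to B: F -> A -> B
Depth = number of edges = 2

Answer: 2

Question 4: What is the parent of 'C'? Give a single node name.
Scan adjacency: C appears as child of A

Answer: A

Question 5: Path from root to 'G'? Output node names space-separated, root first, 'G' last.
Walk down from root: F -> A -> G

Answer: F A G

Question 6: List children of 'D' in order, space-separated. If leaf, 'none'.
Answer: none

Derivation:
Node D's children (from adjacency): (leaf)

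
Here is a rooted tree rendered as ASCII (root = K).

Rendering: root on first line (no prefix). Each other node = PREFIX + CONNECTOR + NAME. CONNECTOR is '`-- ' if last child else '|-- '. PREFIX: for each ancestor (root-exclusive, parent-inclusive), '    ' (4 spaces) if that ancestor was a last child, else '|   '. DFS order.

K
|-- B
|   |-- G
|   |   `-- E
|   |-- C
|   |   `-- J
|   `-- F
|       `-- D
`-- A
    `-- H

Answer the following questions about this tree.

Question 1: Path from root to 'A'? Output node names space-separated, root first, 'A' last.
Walk down from root: K -> A

Answer: K A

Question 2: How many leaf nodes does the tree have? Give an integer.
Answer: 4

Derivation:
Leaves (nodes with no children): D, E, H, J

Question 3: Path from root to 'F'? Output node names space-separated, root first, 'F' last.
Answer: K B F

Derivation:
Walk down from root: K -> B -> F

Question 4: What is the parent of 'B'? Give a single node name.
Answer: K

Derivation:
Scan adjacency: B appears as child of K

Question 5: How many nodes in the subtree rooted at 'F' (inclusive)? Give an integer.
Answer: 2

Derivation:
Subtree rooted at F contains: D, F
Count = 2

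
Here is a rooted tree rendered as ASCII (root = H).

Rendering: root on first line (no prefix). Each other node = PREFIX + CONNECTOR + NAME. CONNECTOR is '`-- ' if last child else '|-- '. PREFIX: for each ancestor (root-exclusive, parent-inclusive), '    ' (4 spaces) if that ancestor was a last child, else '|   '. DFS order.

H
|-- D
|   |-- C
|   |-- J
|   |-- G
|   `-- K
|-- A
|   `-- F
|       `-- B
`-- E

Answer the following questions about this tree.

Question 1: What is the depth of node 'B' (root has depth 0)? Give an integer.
Path from root to B: H -> A -> F -> B
Depth = number of edges = 3

Answer: 3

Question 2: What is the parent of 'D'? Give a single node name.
Scan adjacency: D appears as child of H

Answer: H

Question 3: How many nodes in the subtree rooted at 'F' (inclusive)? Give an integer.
Subtree rooted at F contains: B, F
Count = 2

Answer: 2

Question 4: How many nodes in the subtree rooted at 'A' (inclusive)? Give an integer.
Answer: 3

Derivation:
Subtree rooted at A contains: A, B, F
Count = 3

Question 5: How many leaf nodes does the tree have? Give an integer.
Leaves (nodes with no children): B, C, E, G, J, K

Answer: 6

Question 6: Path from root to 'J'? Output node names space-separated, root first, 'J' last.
Answer: H D J

Derivation:
Walk down from root: H -> D -> J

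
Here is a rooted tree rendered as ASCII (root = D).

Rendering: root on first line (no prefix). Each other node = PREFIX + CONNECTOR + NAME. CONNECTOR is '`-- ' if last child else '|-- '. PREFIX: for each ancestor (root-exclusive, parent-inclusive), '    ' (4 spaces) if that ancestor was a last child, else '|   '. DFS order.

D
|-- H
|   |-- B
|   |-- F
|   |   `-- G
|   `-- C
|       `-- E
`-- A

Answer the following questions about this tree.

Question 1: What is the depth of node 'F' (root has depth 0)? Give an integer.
Path from root to F: D -> H -> F
Depth = number of edges = 2

Answer: 2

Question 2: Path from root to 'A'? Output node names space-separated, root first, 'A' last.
Walk down from root: D -> A

Answer: D A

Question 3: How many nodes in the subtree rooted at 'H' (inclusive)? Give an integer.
Answer: 6

Derivation:
Subtree rooted at H contains: B, C, E, F, G, H
Count = 6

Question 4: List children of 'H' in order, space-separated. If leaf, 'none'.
Node H's children (from adjacency): B, F, C

Answer: B F C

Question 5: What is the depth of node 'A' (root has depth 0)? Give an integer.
Answer: 1

Derivation:
Path from root to A: D -> A
Depth = number of edges = 1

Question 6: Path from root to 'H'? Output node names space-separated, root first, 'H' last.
Walk down from root: D -> H

Answer: D H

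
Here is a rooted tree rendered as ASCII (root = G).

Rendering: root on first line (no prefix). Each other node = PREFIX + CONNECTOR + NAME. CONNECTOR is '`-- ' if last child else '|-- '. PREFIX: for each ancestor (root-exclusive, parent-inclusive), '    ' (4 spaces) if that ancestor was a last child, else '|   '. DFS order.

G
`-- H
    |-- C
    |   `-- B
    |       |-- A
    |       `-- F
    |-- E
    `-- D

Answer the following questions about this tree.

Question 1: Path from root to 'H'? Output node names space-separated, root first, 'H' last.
Answer: G H

Derivation:
Walk down from root: G -> H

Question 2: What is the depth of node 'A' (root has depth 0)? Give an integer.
Answer: 4

Derivation:
Path from root to A: G -> H -> C -> B -> A
Depth = number of edges = 4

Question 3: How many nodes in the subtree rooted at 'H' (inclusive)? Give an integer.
Answer: 7

Derivation:
Subtree rooted at H contains: A, B, C, D, E, F, H
Count = 7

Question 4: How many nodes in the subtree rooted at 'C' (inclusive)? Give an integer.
Subtree rooted at C contains: A, B, C, F
Count = 4

Answer: 4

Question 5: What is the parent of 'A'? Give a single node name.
Scan adjacency: A appears as child of B

Answer: B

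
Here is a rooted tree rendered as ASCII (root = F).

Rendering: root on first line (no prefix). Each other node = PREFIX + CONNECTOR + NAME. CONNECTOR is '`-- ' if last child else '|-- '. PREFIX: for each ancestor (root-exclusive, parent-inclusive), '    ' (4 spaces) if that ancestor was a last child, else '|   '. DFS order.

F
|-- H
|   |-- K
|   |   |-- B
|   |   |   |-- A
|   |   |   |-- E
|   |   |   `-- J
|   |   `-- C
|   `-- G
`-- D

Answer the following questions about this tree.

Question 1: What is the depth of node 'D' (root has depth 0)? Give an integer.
Answer: 1

Derivation:
Path from root to D: F -> D
Depth = number of edges = 1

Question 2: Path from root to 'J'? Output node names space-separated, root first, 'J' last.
Walk down from root: F -> H -> K -> B -> J

Answer: F H K B J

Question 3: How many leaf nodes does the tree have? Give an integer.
Answer: 6

Derivation:
Leaves (nodes with no children): A, C, D, E, G, J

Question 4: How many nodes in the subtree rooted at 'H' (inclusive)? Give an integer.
Answer: 8

Derivation:
Subtree rooted at H contains: A, B, C, E, G, H, J, K
Count = 8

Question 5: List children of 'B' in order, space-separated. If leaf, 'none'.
Node B's children (from adjacency): A, E, J

Answer: A E J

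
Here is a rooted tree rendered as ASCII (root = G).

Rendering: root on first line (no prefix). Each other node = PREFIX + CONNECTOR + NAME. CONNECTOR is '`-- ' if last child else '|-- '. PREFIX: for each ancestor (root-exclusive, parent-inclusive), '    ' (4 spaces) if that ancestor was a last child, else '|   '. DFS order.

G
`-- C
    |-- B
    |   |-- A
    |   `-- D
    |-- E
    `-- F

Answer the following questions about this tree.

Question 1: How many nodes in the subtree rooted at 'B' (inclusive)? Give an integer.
Subtree rooted at B contains: A, B, D
Count = 3

Answer: 3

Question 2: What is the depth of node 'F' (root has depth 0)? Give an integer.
Answer: 2

Derivation:
Path from root to F: G -> C -> F
Depth = number of edges = 2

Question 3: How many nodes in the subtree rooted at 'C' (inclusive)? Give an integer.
Subtree rooted at C contains: A, B, C, D, E, F
Count = 6

Answer: 6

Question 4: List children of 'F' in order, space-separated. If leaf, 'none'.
Answer: none

Derivation:
Node F's children (from adjacency): (leaf)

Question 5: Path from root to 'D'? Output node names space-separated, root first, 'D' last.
Walk down from root: G -> C -> B -> D

Answer: G C B D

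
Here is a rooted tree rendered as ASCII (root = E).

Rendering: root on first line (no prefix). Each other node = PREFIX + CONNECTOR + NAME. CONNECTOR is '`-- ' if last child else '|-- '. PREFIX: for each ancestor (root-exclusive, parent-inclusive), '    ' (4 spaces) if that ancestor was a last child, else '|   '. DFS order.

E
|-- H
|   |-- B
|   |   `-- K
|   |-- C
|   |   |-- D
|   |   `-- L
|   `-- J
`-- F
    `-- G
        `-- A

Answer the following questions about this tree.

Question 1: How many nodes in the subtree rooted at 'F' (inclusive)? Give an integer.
Answer: 3

Derivation:
Subtree rooted at F contains: A, F, G
Count = 3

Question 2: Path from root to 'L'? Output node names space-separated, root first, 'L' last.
Answer: E H C L

Derivation:
Walk down from root: E -> H -> C -> L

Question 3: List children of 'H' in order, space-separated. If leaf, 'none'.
Answer: B C J

Derivation:
Node H's children (from adjacency): B, C, J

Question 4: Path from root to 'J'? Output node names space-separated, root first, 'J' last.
Walk down from root: E -> H -> J

Answer: E H J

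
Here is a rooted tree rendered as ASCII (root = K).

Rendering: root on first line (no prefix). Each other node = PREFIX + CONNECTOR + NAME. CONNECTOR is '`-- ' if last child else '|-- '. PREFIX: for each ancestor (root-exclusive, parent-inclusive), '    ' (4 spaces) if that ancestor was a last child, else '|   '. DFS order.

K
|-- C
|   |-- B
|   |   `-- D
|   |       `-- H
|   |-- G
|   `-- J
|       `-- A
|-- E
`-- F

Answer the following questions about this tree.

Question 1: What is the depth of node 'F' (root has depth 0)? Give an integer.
Answer: 1

Derivation:
Path from root to F: K -> F
Depth = number of edges = 1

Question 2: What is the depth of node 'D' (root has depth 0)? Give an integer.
Path from root to D: K -> C -> B -> D
Depth = number of edges = 3

Answer: 3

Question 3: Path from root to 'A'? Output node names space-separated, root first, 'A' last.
Walk down from root: K -> C -> J -> A

Answer: K C J A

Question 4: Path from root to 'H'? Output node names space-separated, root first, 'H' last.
Answer: K C B D H

Derivation:
Walk down from root: K -> C -> B -> D -> H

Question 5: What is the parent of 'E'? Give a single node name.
Answer: K

Derivation:
Scan adjacency: E appears as child of K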